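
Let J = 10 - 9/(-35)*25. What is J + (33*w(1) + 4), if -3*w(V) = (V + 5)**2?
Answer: -2629/7 ≈ -375.57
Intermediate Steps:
w(V) = -(5 + V)**2/3 (w(V) = -(V + 5)**2/3 = -(5 + V)**2/3)
J = 115/7 (J = 10 - 9*(-1/35)*25 = 10 + (9/35)*25 = 10 + 45/7 = 115/7 ≈ 16.429)
J + (33*w(1) + 4) = 115/7 + (33*(-(5 + 1)**2/3) + 4) = 115/7 + (33*(-1/3*6**2) + 4) = 115/7 + (33*(-1/3*36) + 4) = 115/7 + (33*(-12) + 4) = 115/7 + (-396 + 4) = 115/7 - 392 = -2629/7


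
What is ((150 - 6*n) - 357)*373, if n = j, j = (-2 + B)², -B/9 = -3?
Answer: -1475961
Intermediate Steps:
B = 27 (B = -9*(-3) = 27)
j = 625 (j = (-2 + 27)² = 25² = 625)
n = 625
((150 - 6*n) - 357)*373 = ((150 - 6*625) - 357)*373 = ((150 - 1*3750) - 357)*373 = ((150 - 3750) - 357)*373 = (-3600 - 357)*373 = -3957*373 = -1475961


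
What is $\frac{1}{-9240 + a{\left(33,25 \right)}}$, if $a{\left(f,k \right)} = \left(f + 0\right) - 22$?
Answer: $- \frac{1}{9229} \approx -0.00010835$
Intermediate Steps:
$a{\left(f,k \right)} = -22 + f$ ($a{\left(f,k \right)} = f - 22 = -22 + f$)
$\frac{1}{-9240 + a{\left(33,25 \right)}} = \frac{1}{-9240 + \left(-22 + 33\right)} = \frac{1}{-9240 + 11} = \frac{1}{-9229} = - \frac{1}{9229}$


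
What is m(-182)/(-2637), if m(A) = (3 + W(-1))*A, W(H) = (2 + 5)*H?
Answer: -728/2637 ≈ -0.27607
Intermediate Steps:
W(H) = 7*H
m(A) = -4*A (m(A) = (3 + 7*(-1))*A = (3 - 7)*A = -4*A)
m(-182)/(-2637) = -4*(-182)/(-2637) = 728*(-1/2637) = -728/2637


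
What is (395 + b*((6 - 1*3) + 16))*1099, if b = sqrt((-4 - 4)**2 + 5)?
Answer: 434105 + 20881*sqrt(69) ≈ 6.0756e+5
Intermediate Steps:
b = sqrt(69) (b = sqrt((-8)**2 + 5) = sqrt(64 + 5) = sqrt(69) ≈ 8.3066)
(395 + b*((6 - 1*3) + 16))*1099 = (395 + sqrt(69)*((6 - 1*3) + 16))*1099 = (395 + sqrt(69)*((6 - 3) + 16))*1099 = (395 + sqrt(69)*(3 + 16))*1099 = (395 + sqrt(69)*19)*1099 = (395 + 19*sqrt(69))*1099 = 434105 + 20881*sqrt(69)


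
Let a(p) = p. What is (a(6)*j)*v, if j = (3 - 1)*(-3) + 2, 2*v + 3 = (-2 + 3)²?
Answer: 24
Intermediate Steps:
v = -1 (v = -3/2 + (-2 + 3)²/2 = -3/2 + (½)*1² = -3/2 + (½)*1 = -3/2 + ½ = -1)
j = -4 (j = 2*(-3) + 2 = -6 + 2 = -4)
(a(6)*j)*v = (6*(-4))*(-1) = -24*(-1) = 24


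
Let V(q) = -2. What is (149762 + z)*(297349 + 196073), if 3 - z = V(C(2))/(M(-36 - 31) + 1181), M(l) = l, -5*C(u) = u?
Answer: 41160822120732/557 ≈ 7.3897e+10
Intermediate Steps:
C(u) = -u/5
z = 1672/557 (z = 3 - (-2)/((-36 - 31) + 1181) = 3 - (-2)/(-67 + 1181) = 3 - (-2)/1114 = 3 - 1*(-1/557) = 3 + 1/557 = 1672/557 ≈ 3.0018)
(149762 + z)*(297349 + 196073) = (149762 + 1672/557)*(297349 + 196073) = (83419106/557)*493422 = 41160822120732/557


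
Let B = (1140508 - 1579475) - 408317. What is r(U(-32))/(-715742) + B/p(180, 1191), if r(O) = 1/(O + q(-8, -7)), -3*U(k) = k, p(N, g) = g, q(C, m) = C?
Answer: -1617164653799/2273196592 ≈ -711.41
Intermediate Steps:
U(k) = -k/3
r(O) = 1/(-8 + O) (r(O) = 1/(O - 8) = 1/(-8 + O))
B = -847284 (B = -438967 - 408317 = -847284)
r(U(-32))/(-715742) + B/p(180, 1191) = 1/(-8 - ⅓*(-32)*(-715742)) - 847284/1191 = -1/715742/(-8 + 32/3) - 847284*1/1191 = -1/715742/(8/3) - 282428/397 = (3/8)*(-1/715742) - 282428/397 = -3/5725936 - 282428/397 = -1617164653799/2273196592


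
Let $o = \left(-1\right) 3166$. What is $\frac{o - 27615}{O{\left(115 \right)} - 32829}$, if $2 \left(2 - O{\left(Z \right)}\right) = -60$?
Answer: $\frac{30781}{32797} \approx 0.93853$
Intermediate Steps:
$O{\left(Z \right)} = 32$ ($O{\left(Z \right)} = 2 - -30 = 2 + 30 = 32$)
$o = -3166$
$\frac{o - 27615}{O{\left(115 \right)} - 32829} = \frac{-3166 - 27615}{32 - 32829} = - \frac{30781}{-32797} = \left(-30781\right) \left(- \frac{1}{32797}\right) = \frac{30781}{32797}$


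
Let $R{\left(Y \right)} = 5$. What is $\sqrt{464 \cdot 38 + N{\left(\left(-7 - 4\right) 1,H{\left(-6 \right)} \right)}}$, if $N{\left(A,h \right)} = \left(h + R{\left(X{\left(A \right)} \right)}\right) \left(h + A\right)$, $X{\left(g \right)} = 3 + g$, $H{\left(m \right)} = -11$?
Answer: $2 \sqrt{4441} \approx 133.28$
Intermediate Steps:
$N{\left(A,h \right)} = \left(5 + h\right) \left(A + h\right)$ ($N{\left(A,h \right)} = \left(h + 5\right) \left(h + A\right) = \left(5 + h\right) \left(A + h\right)$)
$\sqrt{464 \cdot 38 + N{\left(\left(-7 - 4\right) 1,H{\left(-6 \right)} \right)}} = \sqrt{464 \cdot 38 + \left(\left(-11\right)^{2} + 5 \left(-7 - 4\right) 1 + 5 \left(-11\right) + \left(-7 - 4\right) 1 \left(-11\right)\right)} = \sqrt{17632 + \left(121 + 5 \left(\left(-11\right) 1\right) - 55 + \left(-11\right) 1 \left(-11\right)\right)} = \sqrt{17632 + \left(121 + 5 \left(-11\right) - 55 - -121\right)} = \sqrt{17632 + \left(121 - 55 - 55 + 121\right)} = \sqrt{17632 + 132} = \sqrt{17764} = 2 \sqrt{4441}$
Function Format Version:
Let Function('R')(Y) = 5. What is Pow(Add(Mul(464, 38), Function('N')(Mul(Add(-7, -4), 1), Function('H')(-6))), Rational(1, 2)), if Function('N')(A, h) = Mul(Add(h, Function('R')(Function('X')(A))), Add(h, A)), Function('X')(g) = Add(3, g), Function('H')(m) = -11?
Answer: Mul(2, Pow(4441, Rational(1, 2))) ≈ 133.28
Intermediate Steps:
Function('N')(A, h) = Mul(Add(5, h), Add(A, h)) (Function('N')(A, h) = Mul(Add(h, 5), Add(h, A)) = Mul(Add(5, h), Add(A, h)))
Pow(Add(Mul(464, 38), Function('N')(Mul(Add(-7, -4), 1), Function('H')(-6))), Rational(1, 2)) = Pow(Add(Mul(464, 38), Add(Pow(-11, 2), Mul(5, Mul(Add(-7, -4), 1)), Mul(5, -11), Mul(Mul(Add(-7, -4), 1), -11))), Rational(1, 2)) = Pow(Add(17632, Add(121, Mul(5, Mul(-11, 1)), -55, Mul(Mul(-11, 1), -11))), Rational(1, 2)) = Pow(Add(17632, Add(121, Mul(5, -11), -55, Mul(-11, -11))), Rational(1, 2)) = Pow(Add(17632, Add(121, -55, -55, 121)), Rational(1, 2)) = Pow(Add(17632, 132), Rational(1, 2)) = Pow(17764, Rational(1, 2)) = Mul(2, Pow(4441, Rational(1, 2)))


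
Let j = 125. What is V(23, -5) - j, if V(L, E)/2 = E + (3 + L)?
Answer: -83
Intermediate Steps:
V(L, E) = 6 + 2*E + 2*L (V(L, E) = 2*(E + (3 + L)) = 2*(3 + E + L) = 6 + 2*E + 2*L)
V(23, -5) - j = (6 + 2*(-5) + 2*23) - 1*125 = (6 - 10 + 46) - 125 = 42 - 125 = -83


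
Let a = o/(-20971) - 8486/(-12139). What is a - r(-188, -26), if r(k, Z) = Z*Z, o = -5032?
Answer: -171848227690/254566969 ≈ -675.06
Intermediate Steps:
r(k, Z) = Z²
a = 239043354/254566969 (a = -5032/(-20971) - 8486/(-12139) = -5032*(-1/20971) - 8486*(-1/12139) = 5032/20971 + 8486/12139 = 239043354/254566969 ≈ 0.93902)
a - r(-188, -26) = 239043354/254566969 - 1*(-26)² = 239043354/254566969 - 1*676 = 239043354/254566969 - 676 = -171848227690/254566969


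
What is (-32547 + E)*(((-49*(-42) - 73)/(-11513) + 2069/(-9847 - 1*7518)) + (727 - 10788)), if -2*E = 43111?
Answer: 109648790373551/201434 ≈ 5.4434e+8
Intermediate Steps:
E = -43111/2 (E = -½*43111 = -43111/2 ≈ -21556.)
(-32547 + E)*(((-49*(-42) - 73)/(-11513) + 2069/(-9847 - 1*7518)) + (727 - 10788)) = (-32547 - 43111/2)*(((-49*(-42) - 73)/(-11513) + 2069/(-9847 - 1*7518)) + (727 - 10788)) = -108205*(((2058 - 73)*(-1/11513) + 2069/(-9847 - 7518)) - 10061)/2 = -108205*((1985*(-1/11513) + 2069/(-17365)) - 10061)/2 = -108205*((-5/29 + 2069*(-1/17365)) - 10061)/2 = -108205*((-5/29 - 2069/17365) - 10061)/2 = -108205*(-146826/503585 - 10061)/2 = -108205/2*(-5066715511/503585) = 109648790373551/201434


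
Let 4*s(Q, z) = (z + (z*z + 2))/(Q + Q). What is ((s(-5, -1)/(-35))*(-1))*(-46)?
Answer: 23/350 ≈ 0.065714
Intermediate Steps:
s(Q, z) = (2 + z + z²)/(8*Q) (s(Q, z) = ((z + (z*z + 2))/(Q + Q))/4 = ((z + (z² + 2))/((2*Q)))/4 = ((z + (2 + z²))*(1/(2*Q)))/4 = ((2 + z + z²)*(1/(2*Q)))/4 = ((2 + z + z²)/(2*Q))/4 = (2 + z + z²)/(8*Q))
((s(-5, -1)/(-35))*(-1))*(-46) = ((((⅛)*(2 - 1 + (-1)²)/(-5))/(-35))*(-1))*(-46) = ((((⅛)*(-⅕)*(2 - 1 + 1))*(-1/35))*(-1))*(-46) = ((((⅛)*(-⅕)*2)*(-1/35))*(-1))*(-46) = (-1/20*(-1/35)*(-1))*(-46) = ((1/700)*(-1))*(-46) = -1/700*(-46) = 23/350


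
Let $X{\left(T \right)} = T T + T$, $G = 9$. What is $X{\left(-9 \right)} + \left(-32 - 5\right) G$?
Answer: $-261$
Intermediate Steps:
$X{\left(T \right)} = T + T^{2}$ ($X{\left(T \right)} = T^{2} + T = T + T^{2}$)
$X{\left(-9 \right)} + \left(-32 - 5\right) G = - 9 \left(1 - 9\right) + \left(-32 - 5\right) 9 = \left(-9\right) \left(-8\right) + \left(-32 - 5\right) 9 = 72 - 333 = -261$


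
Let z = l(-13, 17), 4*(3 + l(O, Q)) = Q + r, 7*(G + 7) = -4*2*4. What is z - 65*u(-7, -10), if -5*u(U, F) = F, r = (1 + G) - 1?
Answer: -1843/14 ≈ -131.64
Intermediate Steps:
G = -81/7 (G = -7 + (-4*2*4)/7 = -7 + (-8*4)/7 = -7 + (1/7)*(-32) = -7 - 32/7 = -81/7 ≈ -11.571)
r = -81/7 (r = (1 - 81/7) - 1 = -74/7 - 1 = -81/7 ≈ -11.571)
u(U, F) = -F/5
l(O, Q) = -165/28 + Q/4 (l(O, Q) = -3 + (Q - 81/7)/4 = -3 + (-81/7 + Q)/4 = -3 + (-81/28 + Q/4) = -165/28 + Q/4)
z = -23/14 (z = -165/28 + (1/4)*17 = -165/28 + 17/4 = -23/14 ≈ -1.6429)
z - 65*u(-7, -10) = -23/14 - (-13)*(-10) = -23/14 - 65*2 = -23/14 - 130 = -1843/14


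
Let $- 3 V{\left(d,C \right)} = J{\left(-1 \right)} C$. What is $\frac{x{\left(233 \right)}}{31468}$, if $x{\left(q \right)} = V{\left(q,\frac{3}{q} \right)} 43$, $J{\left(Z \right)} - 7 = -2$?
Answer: $- \frac{215}{7332044} \approx -2.9323 \cdot 10^{-5}$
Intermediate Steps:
$J{\left(Z \right)} = 5$ ($J{\left(Z \right)} = 7 - 2 = 5$)
$V{\left(d,C \right)} = - \frac{5 C}{3}$
$x{\left(q \right)} = - \frac{215}{q}$ ($x{\left(q \right)} = - \frac{5 \frac{3}{q}}{3} \cdot 43 = - \frac{5}{q} 43 = - \frac{215}{q}$)
$\frac{x{\left(233 \right)}}{31468} = \frac{\left(-215\right) \frac{1}{233}}{31468} = \left(-215\right) \frac{1}{233} \cdot \frac{1}{31468} = \left(- \frac{215}{233}\right) \frac{1}{31468} = - \frac{215}{7332044}$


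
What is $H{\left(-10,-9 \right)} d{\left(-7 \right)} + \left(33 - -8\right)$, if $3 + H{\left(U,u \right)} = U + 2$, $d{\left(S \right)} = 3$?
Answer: $8$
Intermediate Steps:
$H{\left(U,u \right)} = -1 + U$ ($H{\left(U,u \right)} = -3 + \left(U + 2\right) = -3 + \left(2 + U\right) = -1 + U$)
$H{\left(-10,-9 \right)} d{\left(-7 \right)} + \left(33 - -8\right) = \left(-1 - 10\right) 3 + \left(33 - -8\right) = \left(-11\right) 3 + \left(33 + 8\right) = -33 + 41 = 8$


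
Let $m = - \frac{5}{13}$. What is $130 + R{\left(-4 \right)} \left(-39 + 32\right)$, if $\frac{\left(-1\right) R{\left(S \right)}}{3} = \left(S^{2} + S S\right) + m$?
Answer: $\frac{10321}{13} \approx 793.92$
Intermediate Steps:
$m = - \frac{5}{13}$ ($m = \left(-5\right) \frac{1}{13} = - \frac{5}{13} \approx -0.38462$)
$R{\left(S \right)} = \frac{15}{13} - 6 S^{2}$ ($R{\left(S \right)} = - 3 \left(\left(S^{2} + S S\right) - \frac{5}{13}\right) = - 3 \left(\left(S^{2} + S^{2}\right) - \frac{5}{13}\right) = - 3 \left(2 S^{2} - \frac{5}{13}\right) = - 3 \left(- \frac{5}{13} + 2 S^{2}\right) = \frac{15}{13} - 6 S^{2}$)
$130 + R{\left(-4 \right)} \left(-39 + 32\right) = 130 + \left(\frac{15}{13} - 6 \left(-4\right)^{2}\right) \left(-39 + 32\right) = 130 + \left(\frac{15}{13} - 96\right) \left(-7\right) = 130 - - \frac{8631}{13} = 130 + \frac{8631}{13} = \frac{10321}{13}$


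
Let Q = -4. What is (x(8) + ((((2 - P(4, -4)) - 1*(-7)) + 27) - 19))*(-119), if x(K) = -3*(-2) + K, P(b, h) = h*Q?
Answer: -1785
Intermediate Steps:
P(b, h) = -4*h (P(b, h) = h*(-4) = -4*h)
x(K) = 6 + K
(x(8) + ((((2 - P(4, -4)) - 1*(-7)) + 27) - 19))*(-119) = ((6 + 8) + ((((2 - (-4)*(-4)) - 1*(-7)) + 27) - 19))*(-119) = (14 + ((((2 - 1*16) + 7) + 27) - 19))*(-119) = (14 + ((((2 - 16) + 7) + 27) - 19))*(-119) = (14 + (((-14 + 7) + 27) - 19))*(-119) = (14 + ((-7 + 27) - 19))*(-119) = (14 + (20 - 19))*(-119) = (14 + 1)*(-119) = 15*(-119) = -1785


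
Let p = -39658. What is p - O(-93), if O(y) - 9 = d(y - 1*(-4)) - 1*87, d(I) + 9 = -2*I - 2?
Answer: -39747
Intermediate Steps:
d(I) = -11 - 2*I (d(I) = -9 + (-2*I - 2) = -9 + (-2 - 2*I) = -11 - 2*I)
O(y) = -97 - 2*y (O(y) = 9 + ((-11 - 2*(y - 1*(-4))) - 1*87) = 9 + ((-11 - 2*(y + 4)) - 87) = 9 + ((-11 - 2*(4 + y)) - 87) = 9 + ((-11 + (-8 - 2*y)) - 87) = 9 + ((-19 - 2*y) - 87) = 9 + (-106 - 2*y) = -97 - 2*y)
p - O(-93) = -39658 - (-97 - 2*(-93)) = -39658 - (-97 + 186) = -39658 - 1*89 = -39658 - 89 = -39747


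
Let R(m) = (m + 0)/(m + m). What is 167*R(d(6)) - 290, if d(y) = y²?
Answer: -413/2 ≈ -206.50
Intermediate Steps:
R(m) = ½ (R(m) = m/((2*m)) = m*(1/(2*m)) = ½)
167*R(d(6)) - 290 = 167*(½) - 290 = 167/2 - 290 = -413/2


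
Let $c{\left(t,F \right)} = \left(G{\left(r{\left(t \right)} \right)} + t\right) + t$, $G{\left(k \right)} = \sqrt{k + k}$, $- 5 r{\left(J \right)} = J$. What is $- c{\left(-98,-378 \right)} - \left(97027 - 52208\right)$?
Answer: $-44623 - \frac{14 \sqrt{5}}{5} \approx -44629.0$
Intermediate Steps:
$r{\left(J \right)} = - \frac{J}{5}$
$G{\left(k \right)} = \sqrt{2} \sqrt{k}$ ($G{\left(k \right)} = \sqrt{2 k} = \sqrt{2} \sqrt{k}$)
$c{\left(t,F \right)} = 2 t + \frac{\sqrt{10} \sqrt{- t}}{5}$ ($c{\left(t,F \right)} = \left(\sqrt{2} \sqrt{- \frac{t}{5}} + t\right) + t = \left(\sqrt{2} \frac{\sqrt{5} \sqrt{- t}}{5} + t\right) + t = \left(\frac{\sqrt{10} \sqrt{- t}}{5} + t\right) + t = \left(t + \frac{\sqrt{10} \sqrt{- t}}{5}\right) + t = 2 t + \frac{\sqrt{10} \sqrt{- t}}{5}$)
$- c{\left(-98,-378 \right)} - \left(97027 - 52208\right) = - (2 \left(-98\right) + \frac{\sqrt{10} \sqrt{\left(-1\right) \left(-98\right)}}{5}) - \left(97027 - 52208\right) = - (-196 + \frac{\sqrt{10} \sqrt{98}}{5}) - 44819 = - (-196 + \frac{\sqrt{10} \cdot 7 \sqrt{2}}{5}) - 44819 = - (-196 + \frac{14 \sqrt{5}}{5}) - 44819 = \left(196 - \frac{14 \sqrt{5}}{5}\right) - 44819 = -44623 - \frac{14 \sqrt{5}}{5}$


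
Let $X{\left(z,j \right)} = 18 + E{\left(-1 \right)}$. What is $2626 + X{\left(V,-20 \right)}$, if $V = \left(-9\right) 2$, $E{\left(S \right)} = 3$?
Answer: $2647$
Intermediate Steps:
$V = -18$
$X{\left(z,j \right)} = 21$ ($X{\left(z,j \right)} = 18 + 3 = 21$)
$2626 + X{\left(V,-20 \right)} = 2626 + 21 = 2647$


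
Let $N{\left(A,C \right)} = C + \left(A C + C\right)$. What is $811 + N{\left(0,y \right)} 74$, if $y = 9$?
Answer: $2143$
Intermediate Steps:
$N{\left(A,C \right)} = 2 C + A C$ ($N{\left(A,C \right)} = C + \left(C + A C\right) = 2 C + A C$)
$811 + N{\left(0,y \right)} 74 = 811 + 9 \left(2 + 0\right) 74 = 811 + 9 \cdot 2 \cdot 74 = 811 + 18 \cdot 74 = 811 + 1332 = 2143$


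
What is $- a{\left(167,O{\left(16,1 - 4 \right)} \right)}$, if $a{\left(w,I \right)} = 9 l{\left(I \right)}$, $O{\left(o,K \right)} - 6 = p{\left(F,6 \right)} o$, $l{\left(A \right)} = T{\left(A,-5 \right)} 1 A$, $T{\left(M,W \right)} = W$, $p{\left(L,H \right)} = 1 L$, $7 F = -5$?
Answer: $- \frac{1710}{7} \approx -244.29$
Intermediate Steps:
$F = - \frac{5}{7}$ ($F = \frac{1}{7} \left(-5\right) = - \frac{5}{7} \approx -0.71429$)
$p{\left(L,H \right)} = L$
$l{\left(A \right)} = - 5 A$ ($l{\left(A \right)} = \left(-5\right) 1 A = - 5 A$)
$O{\left(o,K \right)} = 6 - \frac{5 o}{7}$
$a{\left(w,I \right)} = - 45 I$ ($a{\left(w,I \right)} = 9 \left(- 5 I\right) = - 45 I$)
$- a{\left(167,O{\left(16,1 - 4 \right)} \right)} = - \left(-45\right) \left(6 - \frac{80}{7}\right) = - \frac{\left(-45\right) \left(-38\right)}{7} = \left(-1\right) \frac{1710}{7} = - \frac{1710}{7}$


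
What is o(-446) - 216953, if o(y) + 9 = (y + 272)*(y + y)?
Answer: -61754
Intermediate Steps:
o(y) = -9 + 2*y*(272 + y) (o(y) = -9 + (y + 272)*(y + y) = -9 + (272 + y)*(2*y) = -9 + 2*y*(272 + y))
o(-446) - 216953 = (-9 + 2*(-446)² + 544*(-446)) - 216953 = (-9 + 2*198916 - 242624) - 216953 = (-9 + 397832 - 242624) - 216953 = 155199 - 216953 = -61754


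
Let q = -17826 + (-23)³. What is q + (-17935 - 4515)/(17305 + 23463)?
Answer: -611388537/20384 ≈ -29994.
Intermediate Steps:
q = -29993 (q = -17826 - 12167 = -29993)
q + (-17935 - 4515)/(17305 + 23463) = -29993 + (-17935 - 4515)/(17305 + 23463) = -29993 - 22450/40768 = -29993 - 22450*1/40768 = -29993 - 11225/20384 = -611388537/20384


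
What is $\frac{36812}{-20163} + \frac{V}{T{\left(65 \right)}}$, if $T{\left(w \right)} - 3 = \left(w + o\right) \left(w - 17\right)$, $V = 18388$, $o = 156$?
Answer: $- \frac{6618296}{71316531} \approx -0.092802$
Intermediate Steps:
$T{\left(w \right)} = 3 + \left(-17 + w\right) \left(156 + w\right)$ ($T{\left(w \right)} = 3 + \left(w + 156\right) \left(w - 17\right) = 3 + \left(156 + w\right) \left(-17 + w\right) = 3 + \left(-17 + w\right) \left(156 + w\right)$)
$\frac{36812}{-20163} + \frac{V}{T{\left(65 \right)}} = \frac{36812}{-20163} + \frac{18388}{-2649 + 65^{2} + 139 \cdot 65} = 36812 \left(- \frac{1}{20163}\right) + \frac{18388}{-2649 + 4225 + 9035} = - \frac{36812}{20163} + \frac{18388}{10611} = - \frac{6618296}{71316531}$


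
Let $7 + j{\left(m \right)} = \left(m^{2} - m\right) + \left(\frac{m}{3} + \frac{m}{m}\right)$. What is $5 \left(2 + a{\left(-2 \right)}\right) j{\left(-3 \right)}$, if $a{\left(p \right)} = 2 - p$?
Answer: $150$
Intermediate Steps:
$j{\left(m \right)} = -6 + m^{2} - \frac{2 m}{3}$ ($j{\left(m \right)} = -7 + \left(\left(m^{2} - m\right) + \left(\frac{m}{3} + \frac{m}{m}\right)\right) = -7 + \left(\left(m^{2} - m\right) + \left(m \frac{1}{3} + 1\right)\right) = -7 + \left(\left(m^{2} - m\right) + \left(\frac{m}{3} + 1\right)\right) = -7 + \left(\left(m^{2} - m\right) + \left(1 + \frac{m}{3}\right)\right) = -7 + \left(1 + m^{2} - \frac{2 m}{3}\right) = -6 + m^{2} - \frac{2 m}{3}$)
$5 \left(2 + a{\left(-2 \right)}\right) j{\left(-3 \right)} = 5 \left(2 + \left(2 - -2\right)\right) \left(-6 + \left(-3\right)^{2} - -2\right) = 5 \left(2 + \left(2 + 2\right)\right) \left(-6 + 9 + 2\right) = 5 \left(2 + 4\right) 5 = 5 \cdot 6 \cdot 5 = 5 \cdot 30 = 150$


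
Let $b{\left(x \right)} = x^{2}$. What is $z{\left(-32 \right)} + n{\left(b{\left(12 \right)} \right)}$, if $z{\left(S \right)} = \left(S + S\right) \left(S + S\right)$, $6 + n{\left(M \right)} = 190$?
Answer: $4280$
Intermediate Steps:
$n{\left(M \right)} = 184$ ($n{\left(M \right)} = -6 + 190 = 184$)
$z{\left(S \right)} = 4 S^{2}$ ($z{\left(S \right)} = 2 S 2 S = 4 S^{2}$)
$z{\left(-32 \right)} + n{\left(b{\left(12 \right)} \right)} = 4 \left(-32\right)^{2} + 184 = 4 \cdot 1024 + 184 = 4096 + 184 = 4280$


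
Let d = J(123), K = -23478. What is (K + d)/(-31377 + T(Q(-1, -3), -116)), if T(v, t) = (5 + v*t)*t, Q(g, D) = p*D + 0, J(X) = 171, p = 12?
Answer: 23307/516373 ≈ 0.045136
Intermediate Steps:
Q(g, D) = 12*D (Q(g, D) = 12*D + 0 = 12*D)
d = 171
T(v, t) = t*(5 + t*v) (T(v, t) = (5 + t*v)*t = t*(5 + t*v))
(K + d)/(-31377 + T(Q(-1, -3), -116)) = (-23478 + 171)/(-31377 - 116*(5 - 1392*(-3))) = -23307/(-31377 - 116*(5 - 116*(-36))) = -23307/(-31377 - 116*(5 + 4176)) = -23307/(-31377 - 116*4181) = -23307/(-31377 - 484996) = -23307/(-516373) = -23307*(-1/516373) = 23307/516373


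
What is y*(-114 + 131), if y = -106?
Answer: -1802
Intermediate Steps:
y*(-114 + 131) = -106*(-114 + 131) = -106*17 = -1802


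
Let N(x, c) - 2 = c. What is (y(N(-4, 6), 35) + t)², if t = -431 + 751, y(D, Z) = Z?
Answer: 126025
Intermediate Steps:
N(x, c) = 2 + c
t = 320
(y(N(-4, 6), 35) + t)² = (35 + 320)² = 355² = 126025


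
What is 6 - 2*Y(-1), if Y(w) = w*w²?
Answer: 8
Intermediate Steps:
Y(w) = w³
6 - 2*Y(-1) = 6 - 2*(-1)³ = 6 - 2*(-1) = 6 + 2 = 8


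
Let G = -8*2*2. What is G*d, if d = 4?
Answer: -128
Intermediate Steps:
G = -32 (G = -16*2 = -32)
G*d = -32*4 = -128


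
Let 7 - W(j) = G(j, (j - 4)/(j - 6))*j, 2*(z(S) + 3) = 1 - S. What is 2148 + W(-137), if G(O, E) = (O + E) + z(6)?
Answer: -4928471/286 ≈ -17232.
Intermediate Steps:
z(S) = -5/2 - S/2 (z(S) = -3 + (1 - S)/2 = -3 + (1/2 - S/2) = -5/2 - S/2)
G(O, E) = -11/2 + E + O (G(O, E) = (O + E) + (-5/2 - 1/2*6) = (E + O) + (-5/2 - 3) = (E + O) - 11/2 = -11/2 + E + O)
W(j) = 7 - j*(-11/2 + j + (-4 + j)/(-6 + j)) (W(j) = 7 - (-11/2 + (j - 4)/(j - 6) + j)*j = 7 - (-11/2 + (-4 + j)/(-6 + j) + j)*j = 7 - (-11/2 + j + (-4 + j)/(-6 + j))*j = 7 - j*(-11/2 + j + (-4 + j)/(-6 + j)))
2148 + W(-137) = 2148 + (-42 - 1*(-137)**3 - 22*(-137) + (21/2)*(-137)**2)/(-6 - 137) = 2148 + (-42 - 1*(-2571353) + 3014 + (21/2)*18769)/(-143) = 2148 - (-42 + 2571353 + 3014 + 394149/2)/143 = 2148 - 1/143*5542799/2 = 2148 - 5542799/286 = -4928471/286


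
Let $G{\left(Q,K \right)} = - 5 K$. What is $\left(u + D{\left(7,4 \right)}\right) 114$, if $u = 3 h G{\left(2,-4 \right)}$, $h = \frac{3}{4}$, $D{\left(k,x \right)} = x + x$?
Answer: $6042$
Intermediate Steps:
$D{\left(k,x \right)} = 2 x$
$h = \frac{3}{4}$ ($h = 3 \cdot \frac{1}{4} = \frac{3}{4} \approx 0.75$)
$u = 45$ ($u = 3 \cdot \frac{3}{4} \left(\left(-5\right) \left(-4\right)\right) = \frac{9}{4} \cdot 20 = 45$)
$\left(u + D{\left(7,4 \right)}\right) 114 = \left(45 + 2 \cdot 4\right) 114 = \left(45 + 8\right) 114 = 53 \cdot 114 = 6042$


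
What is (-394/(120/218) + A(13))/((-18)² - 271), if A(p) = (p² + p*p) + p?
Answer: -10943/1590 ≈ -6.8824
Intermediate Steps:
A(p) = p + 2*p² (A(p) = (p² + p²) + p = 2*p² + p = p + 2*p²)
(-394/(120/218) + A(13))/((-18)² - 271) = (-394/(120/218) + 13*(1 + 2*13))/((-18)² - 271) = (-394/(120*(1/218)) + 13*(1 + 26))/(324 - 271) = (-394/60/109 + 13*27)/53 = (-394*109/60 + 351)*(1/53) = (-21473/30 + 351)*(1/53) = -10943/30*1/53 = -10943/1590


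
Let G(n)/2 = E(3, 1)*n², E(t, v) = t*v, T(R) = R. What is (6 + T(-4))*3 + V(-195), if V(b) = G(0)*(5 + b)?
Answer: 6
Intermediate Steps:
G(n) = 6*n² (G(n) = 2*((3*1)*n²) = 2*(3*n²) = 6*n²)
V(b) = 0 (V(b) = (6*0²)*(5 + b) = (6*0)*(5 + b) = 0*(5 + b) = 0)
(6 + T(-4))*3 + V(-195) = (6 - 4)*3 + 0 = 2*3 + 0 = 6 + 0 = 6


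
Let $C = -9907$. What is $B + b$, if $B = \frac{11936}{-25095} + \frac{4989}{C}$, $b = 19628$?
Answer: $\frac{4879594637713}{248616165} \approx 19627.0$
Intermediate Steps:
$B = - \frac{243448907}{248616165}$ ($B = \frac{11936}{-25095} + \frac{4989}{-9907} = 11936 \left(- \frac{1}{25095}\right) + 4989 \left(- \frac{1}{9907}\right) = - \frac{11936}{25095} - \frac{4989}{9907} = - \frac{243448907}{248616165} \approx -0.97922$)
$B + b = - \frac{243448907}{248616165} + 19628 = \frac{4879594637713}{248616165}$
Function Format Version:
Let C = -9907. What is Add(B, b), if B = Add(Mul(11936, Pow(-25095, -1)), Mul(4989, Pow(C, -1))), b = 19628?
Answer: Rational(4879594637713, 248616165) ≈ 19627.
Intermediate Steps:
B = Rational(-243448907, 248616165) (B = Add(Mul(11936, Pow(-25095, -1)), Mul(4989, Pow(-9907, -1))) = Add(Mul(11936, Rational(-1, 25095)), Mul(4989, Rational(-1, 9907))) = Add(Rational(-11936, 25095), Rational(-4989, 9907)) = Rational(-243448907, 248616165) ≈ -0.97922)
Add(B, b) = Add(Rational(-243448907, 248616165), 19628) = Rational(4879594637713, 248616165)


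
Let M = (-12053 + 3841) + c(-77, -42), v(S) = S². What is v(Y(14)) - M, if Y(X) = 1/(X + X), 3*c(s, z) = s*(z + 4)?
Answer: 17020643/2352 ≈ 7236.7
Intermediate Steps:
c(s, z) = s*(4 + z)/3 (c(s, z) = (s*(z + 4))/3 = (s*(4 + z))/3 = s*(4 + z)/3)
Y(X) = 1/(2*X)
M = -21710/3 (M = (-12053 + 3841) + (⅓)*(-77)*(4 - 42) = -8212 + (⅓)*(-77)*(-38) = -8212 + 2926/3 = -21710/3 ≈ -7236.7)
v(Y(14)) - M = ((½)/14)² - 1*(-21710/3) = ((½)*(1/14))² + 21710/3 = (1/28)² + 21710/3 = 1/784 + 21710/3 = 17020643/2352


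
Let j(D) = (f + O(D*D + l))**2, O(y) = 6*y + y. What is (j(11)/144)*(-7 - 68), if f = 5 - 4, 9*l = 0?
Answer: -1123600/3 ≈ -3.7453e+5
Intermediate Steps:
l = 0 (l = (1/9)*0 = 0)
O(y) = 7*y
f = 1
j(D) = (1 + 7*D**2)**2 (j(D) = (1 + 7*(D*D + 0))**2 = (1 + 7*(D**2 + 0))**2 = (1 + 7*D**2)**2)
(j(11)/144)*(-7 - 68) = ((1 + 7*11**2)**2/144)*(-7 - 68) = ((1 + 7*121)**2*(1/144))*(-75) = ((1 + 847)**2*(1/144))*(-75) = (848**2*(1/144))*(-75) = (719104*(1/144))*(-75) = (44944/9)*(-75) = -1123600/3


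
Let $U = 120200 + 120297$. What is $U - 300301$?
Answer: $-59804$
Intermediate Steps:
$U = 240497$
$U - 300301 = 240497 - 300301 = -59804$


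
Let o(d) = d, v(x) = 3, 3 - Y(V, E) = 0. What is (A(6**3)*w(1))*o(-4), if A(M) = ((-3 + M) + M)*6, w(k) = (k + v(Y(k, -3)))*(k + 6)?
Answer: -288288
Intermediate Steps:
Y(V, E) = 3 (Y(V, E) = 3 - 1*0 = 3 + 0 = 3)
w(k) = (3 + k)*(6 + k) (w(k) = (k + 3)*(k + 6) = (3 + k)*(6 + k))
A(M) = -18 + 12*M (A(M) = (-3 + 2*M)*6 = -18 + 12*M)
(A(6**3)*w(1))*o(-4) = ((-18 + 12*6**3)*(18 + 1**2 + 9*1))*(-4) = ((-18 + 12*216)*(18 + 1 + 9))*(-4) = ((-18 + 2592)*28)*(-4) = (2574*28)*(-4) = 72072*(-4) = -288288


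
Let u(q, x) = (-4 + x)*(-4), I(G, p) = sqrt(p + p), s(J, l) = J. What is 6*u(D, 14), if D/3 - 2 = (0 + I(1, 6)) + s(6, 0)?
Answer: -240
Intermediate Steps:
I(G, p) = sqrt(2)*sqrt(p) (I(G, p) = sqrt(2*p) = sqrt(2)*sqrt(p))
D = 24 + 6*sqrt(3) (D = 6 + 3*((0 + sqrt(2)*sqrt(6)) + 6) = 6 + 3*((0 + 2*sqrt(3)) + 6) = 6 + 3*(2*sqrt(3) + 6) = 6 + 3*(6 + 2*sqrt(3)) = 6 + (18 + 6*sqrt(3)) = 24 + 6*sqrt(3) ≈ 34.392)
u(q, x) = 16 - 4*x
6*u(D, 14) = 6*(16 - 4*14) = 6*(16 - 56) = 6*(-40) = -240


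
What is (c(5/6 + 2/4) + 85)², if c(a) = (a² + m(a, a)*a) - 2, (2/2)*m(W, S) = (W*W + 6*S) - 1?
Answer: 6786025/729 ≈ 9308.7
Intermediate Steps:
m(W, S) = -1 + W² + 6*S (m(W, S) = (W*W + 6*S) - 1 = (W² + 6*S) - 1 = -1 + W² + 6*S)
c(a) = -2 + a² + a*(-1 + a² + 6*a) (c(a) = (a² + (-1 + a² + 6*a)*a) - 2 = (a² + a*(-1 + a² + 6*a)) - 2 = -2 + a² + a*(-1 + a² + 6*a))
(c(5/6 + 2/4) + 85)² = ((-2 + (5/6 + 2/4)³ - (5/6 + 2/4) + 7*(5/6 + 2/4)²) + 85)² = ((-2 + (5*(⅙) + 2*(¼))³ - (5*(⅙) + 2*(¼)) + 7*(5*(⅙) + 2*(¼))²) + 85)² = ((-2 + (⅚ + ½)³ - (⅚ + ½) + 7*(⅚ + ½)²) + 85)² = ((-2 + (4/3)³ - 1*4/3 + 7*(4/3)²) + 85)² = ((-2 + 64/27 - 4/3 + 7*(16/9)) + 85)² = ((-2 + 64/27 - 4/3 + 112/9) + 85)² = (310/27 + 85)² = (2605/27)² = 6786025/729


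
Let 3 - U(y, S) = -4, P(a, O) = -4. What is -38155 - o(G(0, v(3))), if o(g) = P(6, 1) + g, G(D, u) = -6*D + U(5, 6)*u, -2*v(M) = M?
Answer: -76281/2 ≈ -38141.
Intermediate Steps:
v(M) = -M/2
U(y, S) = 7 (U(y, S) = 3 - 1*(-4) = 3 + 4 = 7)
G(D, u) = -6*D + 7*u
o(g) = -4 + g
-38155 - o(G(0, v(3))) = -38155 - (-4 + (-6*0 + 7*(-½*3))) = -38155 - (-4 + (0 + 7*(-3/2))) = -38155 - (-4 + (0 - 21/2)) = -38155 - (-4 - 21/2) = -38155 - 1*(-29/2) = -38155 + 29/2 = -76281/2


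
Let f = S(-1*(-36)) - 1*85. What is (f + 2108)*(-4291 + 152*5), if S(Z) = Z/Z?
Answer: -7146744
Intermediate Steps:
S(Z) = 1
f = -84 (f = 1 - 1*85 = 1 - 85 = -84)
(f + 2108)*(-4291 + 152*5) = (-84 + 2108)*(-4291 + 152*5) = 2024*(-4291 + 760) = 2024*(-3531) = -7146744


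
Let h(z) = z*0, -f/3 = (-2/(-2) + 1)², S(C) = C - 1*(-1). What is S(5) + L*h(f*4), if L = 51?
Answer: 6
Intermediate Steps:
S(C) = 1 + C (S(C) = C + 1 = 1 + C)
f = -12 (f = -3*(-2/(-2) + 1)² = -3*(-2*(-½) + 1)² = -3*(1 + 1)² = -3*2² = -3*4 = -12)
h(z) = 0
S(5) + L*h(f*4) = (1 + 5) + 51*0 = 6 + 0 = 6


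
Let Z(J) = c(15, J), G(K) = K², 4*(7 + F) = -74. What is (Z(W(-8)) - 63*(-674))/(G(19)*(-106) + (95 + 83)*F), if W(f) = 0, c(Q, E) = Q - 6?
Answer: -42471/42805 ≈ -0.99220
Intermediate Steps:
c(Q, E) = -6 + Q
F = -51/2 (F = -7 + (¼)*(-74) = -7 - 37/2 = -51/2 ≈ -25.500)
Z(J) = 9 (Z(J) = -6 + 15 = 9)
(Z(W(-8)) - 63*(-674))/(G(19)*(-106) + (95 + 83)*F) = (9 - 63*(-674))/(19²*(-106) + (95 + 83)*(-51/2)) = (9 + 42462)/(361*(-106) + 178*(-51/2)) = 42471/(-38266 - 4539) = 42471/(-42805) = 42471*(-1/42805) = -42471/42805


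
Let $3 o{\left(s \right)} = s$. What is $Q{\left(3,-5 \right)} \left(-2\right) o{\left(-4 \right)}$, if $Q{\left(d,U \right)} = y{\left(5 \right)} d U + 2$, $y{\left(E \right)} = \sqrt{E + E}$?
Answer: $\frac{16}{3} - 40 \sqrt{10} \approx -121.16$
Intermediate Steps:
$y{\left(E \right)} = \sqrt{2} \sqrt{E}$ ($y{\left(E \right)} = \sqrt{2 E} = \sqrt{2} \sqrt{E}$)
$Q{\left(d,U \right)} = 2 + U d \sqrt{10}$ ($Q{\left(d,U \right)} = \sqrt{2} \sqrt{5} d U + 2 = \sqrt{10} d U + 2 = d \sqrt{10} U + 2 = U d \sqrt{10} + 2 = 2 + U d \sqrt{10}$)
$o{\left(s \right)} = \frac{s}{3}$
$Q{\left(3,-5 \right)} \left(-2\right) o{\left(-4 \right)} = \left(2 - 15 \sqrt{10}\right) \left(-2\right) \frac{1}{3} \left(-4\right) = \left(2 - 15 \sqrt{10}\right) \left(-2\right) \left(- \frac{4}{3}\right) = \left(-4 + 30 \sqrt{10}\right) \left(- \frac{4}{3}\right) = \frac{16}{3} - 40 \sqrt{10}$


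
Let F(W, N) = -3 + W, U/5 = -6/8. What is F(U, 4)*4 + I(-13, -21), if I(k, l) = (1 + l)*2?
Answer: -67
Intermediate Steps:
U = -15/4 (U = 5*(-6/8) = 5*(-6*⅛) = 5*(-¾) = -15/4 ≈ -3.7500)
I(k, l) = 2 + 2*l
F(U, 4)*4 + I(-13, -21) = (-3 - 15/4)*4 + (2 + 2*(-21)) = -27/4*4 + (2 - 42) = -27 - 40 = -67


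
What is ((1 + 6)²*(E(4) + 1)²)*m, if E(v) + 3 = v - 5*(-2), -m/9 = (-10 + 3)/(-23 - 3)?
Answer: -222264/13 ≈ -17097.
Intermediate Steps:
m = -63/26 (m = -9*(-10 + 3)/(-23 - 3) = -(-63)/(-26) = -(-63)*(-1)/26 = -9*7/26 = -63/26 ≈ -2.4231)
E(v) = 7 + v (E(v) = -3 + (v - 5*(-2)) = -3 + (v + 10) = -3 + (10 + v) = 7 + v)
((1 + 6)²*(E(4) + 1)²)*m = ((1 + 6)²*((7 + 4) + 1)²)*(-63/26) = (7²*(11 + 1)²)*(-63/26) = (49*12²)*(-63/26) = (49*144)*(-63/26) = 7056*(-63/26) = -222264/13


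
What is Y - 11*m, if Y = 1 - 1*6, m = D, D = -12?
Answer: 127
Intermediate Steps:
m = -12
Y = -5 (Y = 1 - 6 = -5)
Y - 11*m = -5 - 11*(-12) = -5 + 132 = 127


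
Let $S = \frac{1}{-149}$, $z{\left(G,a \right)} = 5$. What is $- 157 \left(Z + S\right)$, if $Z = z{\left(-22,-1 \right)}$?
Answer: $- \frac{116808}{149} \approx -783.95$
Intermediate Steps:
$S = - \frac{1}{149} \approx -0.0067114$
$Z = 5$
$- 157 \left(Z + S\right) = - 157 \left(5 - \frac{1}{149}\right) = \left(-157\right) \frac{744}{149} = - \frac{116808}{149}$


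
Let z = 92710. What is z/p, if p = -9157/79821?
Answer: -7400204910/9157 ≈ -8.0815e+5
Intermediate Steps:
p = -9157/79821 (p = -9157*1/79821 = -9157/79821 ≈ -0.11472)
z/p = 92710/(-9157/79821) = 92710*(-79821/9157) = -7400204910/9157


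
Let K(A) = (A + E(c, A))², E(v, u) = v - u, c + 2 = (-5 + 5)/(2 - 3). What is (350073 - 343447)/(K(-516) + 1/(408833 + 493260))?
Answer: 5977268218/3608373 ≈ 1656.5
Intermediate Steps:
c = -2 (c = -2 + (-5 + 5)/(2 - 3) = -2 + 0/(-1) = -2 + 0*(-1) = -2 + 0 = -2)
K(A) = 4 (K(A) = (A + (-2 - A))² = (-2)² = 4)
(350073 - 343447)/(K(-516) + 1/(408833 + 493260)) = (350073 - 343447)/(4 + 1/(408833 + 493260)) = 6626/(4 + 1/902093) = 6626/(3608373/902093) = 6626*(902093/3608373) = 5977268218/3608373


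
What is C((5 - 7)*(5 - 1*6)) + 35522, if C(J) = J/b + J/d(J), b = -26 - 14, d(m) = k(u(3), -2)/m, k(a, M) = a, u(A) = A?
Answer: 2131397/60 ≈ 35523.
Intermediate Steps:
d(m) = 3/m
b = -40
C(J) = -J/40 + J²/3 (C(J) = J/(-40) + J/((3/J)) = J*(-1/40) + J*(J/3) = -J/40 + J²/3)
C((5 - 7)*(5 - 1*6)) + 35522 = ((5 - 7)*(5 - 1*6))*(-3 + 40*((5 - 7)*(5 - 1*6)))/120 + 35522 = (-2*(5 - 6))*(-3 + 40*(-2*(5 - 6)))/120 + 35522 = (-2*(-1))*(-3 + 40*(-2*(-1)))/120 + 35522 = (1/120)*2*(-3 + 40*2) + 35522 = (1/120)*2*(-3 + 80) + 35522 = (1/120)*2*77 + 35522 = 77/60 + 35522 = 2131397/60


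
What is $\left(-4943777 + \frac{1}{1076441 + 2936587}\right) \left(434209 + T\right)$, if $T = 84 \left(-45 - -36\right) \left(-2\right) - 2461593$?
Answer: $\frac{10048079749804551340}{1003257} \approx 1.0015 \cdot 10^{13}$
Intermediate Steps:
$T = -2460081$ ($T = 84 \left(-45 + 36\right) \left(-2\right) - 2461593 = 84 \left(-9\right) \left(-2\right) - 2461593 = \left(-756\right) \left(-2\right) - 2461593 = 1512 - 2461593 = -2460081$)
$\left(-4943777 + \frac{1}{1076441 + 2936587}\right) \left(434209 + T\right) = \left(-4943777 + \frac{1}{1076441 + 2936587}\right) \left(434209 - 2460081\right) = \left(-4943777 + \frac{1}{4013028}\right) \left(-2025872\right) = \left(- \frac{19839515526755}{4013028}\right) \left(-2025872\right) = \frac{10048079749804551340}{1003257}$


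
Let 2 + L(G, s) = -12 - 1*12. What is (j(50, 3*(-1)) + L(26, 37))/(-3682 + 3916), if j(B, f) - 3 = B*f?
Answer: -173/234 ≈ -0.73932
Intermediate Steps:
L(G, s) = -26 (L(G, s) = -2 + (-12 - 1*12) = -2 + (-12 - 12) = -2 - 24 = -26)
j(B, f) = 3 + B*f
(j(50, 3*(-1)) + L(26, 37))/(-3682 + 3916) = ((3 + 50*(3*(-1))) - 26)/(-3682 + 3916) = ((3 + 50*(-3)) - 26)/234 = ((3 - 150) - 26)*(1/234) = (-147 - 26)*(1/234) = -173*1/234 = -173/234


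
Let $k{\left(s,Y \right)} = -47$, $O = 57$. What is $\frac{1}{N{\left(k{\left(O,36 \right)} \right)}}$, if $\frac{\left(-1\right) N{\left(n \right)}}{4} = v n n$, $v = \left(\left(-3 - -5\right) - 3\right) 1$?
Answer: $\frac{1}{8836} \approx 0.00011317$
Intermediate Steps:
$v = -1$ ($v = \left(\left(-3 + 5\right) - 3\right) 1 = \left(2 - 3\right) 1 = \left(-1\right) 1 = -1$)
$N{\left(n \right)} = 4 n^{2}$ ($N{\left(n \right)} = - 4 - n n = - 4 \left(- n^{2}\right) = 4 n^{2}$)
$\frac{1}{N{\left(k{\left(O,36 \right)} \right)}} = \frac{1}{4 \left(-47\right)^{2}} = \frac{1}{4 \cdot 2209} = \frac{1}{8836}$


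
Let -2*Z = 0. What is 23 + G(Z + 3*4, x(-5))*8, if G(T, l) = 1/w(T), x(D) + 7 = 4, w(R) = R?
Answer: 71/3 ≈ 23.667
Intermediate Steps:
Z = 0 (Z = -1/2*0 = 0)
x(D) = -3 (x(D) = -7 + 4 = -3)
G(T, l) = 1/T
23 + G(Z + 3*4, x(-5))*8 = 23 + 8/(0 + 3*4) = 23 + 8/(0 + 12) = 23 + 8/12 = 23 + (1/12)*8 = 23 + 2/3 = 71/3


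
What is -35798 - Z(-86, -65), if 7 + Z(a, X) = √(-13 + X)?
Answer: -35791 - I*√78 ≈ -35791.0 - 8.8318*I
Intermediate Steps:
Z(a, X) = -7 + √(-13 + X)
-35798 - Z(-86, -65) = -35798 - (-7 + √(-13 - 65)) = -35798 - (-7 + √(-78)) = -35798 - (-7 + I*√78) = -35798 + (7 - I*√78) = -35791 - I*√78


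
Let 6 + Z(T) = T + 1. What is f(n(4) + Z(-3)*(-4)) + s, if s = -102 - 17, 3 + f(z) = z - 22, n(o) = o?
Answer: -108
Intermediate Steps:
Z(T) = -5 + T (Z(T) = -6 + (T + 1) = -6 + (1 + T) = -5 + T)
f(z) = -25 + z (f(z) = -3 + (z - 22) = -3 + (-22 + z) = -25 + z)
s = -119
f(n(4) + Z(-3)*(-4)) + s = (-25 + (4 + (-5 - 3)*(-4))) - 119 = (-25 + (4 - 8*(-4))) - 119 = (-25 + (4 + 32)) - 119 = (-25 + 36) - 119 = 11 - 119 = -108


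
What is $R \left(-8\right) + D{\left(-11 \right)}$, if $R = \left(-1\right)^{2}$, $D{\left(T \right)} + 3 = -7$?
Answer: $-18$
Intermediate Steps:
$D{\left(T \right)} = -10$ ($D{\left(T \right)} = -3 - 7 = -10$)
$R = 1$
$R \left(-8\right) + D{\left(-11 \right)} = 1 \left(-8\right) - 10 = -8 - 10 = -18$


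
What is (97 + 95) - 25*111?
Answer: -2583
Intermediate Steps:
(97 + 95) - 25*111 = 192 - 2775 = -2583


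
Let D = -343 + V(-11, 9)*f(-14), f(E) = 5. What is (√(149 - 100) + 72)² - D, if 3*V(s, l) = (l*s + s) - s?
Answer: 6749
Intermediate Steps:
V(s, l) = l*s/3 (V(s, l) = ((l*s + s) - s)/3 = ((s + l*s) - s)/3 = (l*s)/3 = l*s/3)
D = -508 (D = -343 + ((⅓)*9*(-11))*5 = -343 - 33*5 = -343 - 165 = -508)
(√(149 - 100) + 72)² - D = (√(149 - 100) + 72)² - 1*(-508) = (√49 + 72)² + 508 = (7 + 72)² + 508 = 79² + 508 = 6241 + 508 = 6749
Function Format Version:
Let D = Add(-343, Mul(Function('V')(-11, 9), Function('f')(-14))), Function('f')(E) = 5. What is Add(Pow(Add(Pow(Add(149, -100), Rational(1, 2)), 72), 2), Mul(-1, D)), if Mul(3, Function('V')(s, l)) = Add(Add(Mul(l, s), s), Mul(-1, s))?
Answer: 6749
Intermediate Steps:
Function('V')(s, l) = Mul(Rational(1, 3), l, s) (Function('V')(s, l) = Mul(Rational(1, 3), Add(Add(Mul(l, s), s), Mul(-1, s))) = Mul(Rational(1, 3), Add(Add(s, Mul(l, s)), Mul(-1, s))) = Mul(Rational(1, 3), Mul(l, s)) = Mul(Rational(1, 3), l, s))
D = -508 (D = Add(-343, Mul(Mul(Rational(1, 3), 9, -11), 5)) = Add(-343, Mul(-33, 5)) = Add(-343, -165) = -508)
Add(Pow(Add(Pow(Add(149, -100), Rational(1, 2)), 72), 2), Mul(-1, D)) = Add(Pow(Add(Pow(Add(149, -100), Rational(1, 2)), 72), 2), Mul(-1, -508)) = Add(Pow(Add(Pow(49, Rational(1, 2)), 72), 2), 508) = Add(Pow(Add(7, 72), 2), 508) = Add(Pow(79, 2), 508) = Add(6241, 508) = 6749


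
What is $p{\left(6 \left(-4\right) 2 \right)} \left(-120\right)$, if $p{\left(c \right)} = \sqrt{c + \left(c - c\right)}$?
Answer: $- 480 i \sqrt{3} \approx - 831.38 i$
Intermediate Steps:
$p{\left(c \right)} = \sqrt{c}$ ($p{\left(c \right)} = \sqrt{c + 0} = \sqrt{c}$)
$p{\left(6 \left(-4\right) 2 \right)} \left(-120\right) = \sqrt{6 \left(-4\right) 2} \left(-120\right) = \sqrt{\left(-24\right) 2} \left(-120\right) = \sqrt{-48} \left(-120\right) = 4 i \sqrt{3} \left(-120\right) = - 480 i \sqrt{3}$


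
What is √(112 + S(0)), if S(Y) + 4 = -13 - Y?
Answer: √95 ≈ 9.7468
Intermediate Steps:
S(Y) = -17 - Y (S(Y) = -4 + (-13 - Y) = -17 - Y)
√(112 + S(0)) = √(112 + (-17 - 1*0)) = √(112 + (-17 + 0)) = √(112 - 17) = √95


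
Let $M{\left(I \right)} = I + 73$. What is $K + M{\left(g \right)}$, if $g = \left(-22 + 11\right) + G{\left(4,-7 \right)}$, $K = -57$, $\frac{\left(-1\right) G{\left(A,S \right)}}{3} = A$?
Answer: $-7$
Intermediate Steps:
$G{\left(A,S \right)} = - 3 A$
$g = -23$ ($g = \left(-22 + 11\right) - 12 = -11 - 12 = -23$)
$M{\left(I \right)} = 73 + I$
$K + M{\left(g \right)} = -57 + \left(73 - 23\right) = -57 + 50 = -7$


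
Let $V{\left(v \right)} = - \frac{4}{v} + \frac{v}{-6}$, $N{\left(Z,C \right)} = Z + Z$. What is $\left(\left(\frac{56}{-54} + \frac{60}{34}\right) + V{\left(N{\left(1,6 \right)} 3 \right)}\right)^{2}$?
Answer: $\frac{185761}{210681} \approx 0.88172$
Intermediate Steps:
$N{\left(Z,C \right)} = 2 Z$
$V{\left(v \right)} = - \frac{4}{v} - \frac{v}{6}$ ($V{\left(v \right)} = - \frac{4}{v} + v \left(- \frac{1}{6}\right) = - \frac{4}{v} - \frac{v}{6}$)
$\left(\left(\frac{56}{-54} + \frac{60}{34}\right) + V{\left(N{\left(1,6 \right)} 3 \right)}\right)^{2} = \left(\left(\frac{56}{-54} + \frac{60}{34}\right) - \left(\frac{2}{3} + \frac{1}{6} \cdot 2 \cdot 1 \cdot 3\right)\right)^{2} = \left(\left(56 \left(- \frac{1}{54}\right) + 60 \cdot \frac{1}{34}\right) - \left(\frac{2}{3} + \frac{1}{6} \cdot 2 \cdot 3\right)\right)^{2} = \left(\left(- \frac{28}{27} + \frac{30}{17}\right) - \left(1 + \frac{4}{6}\right)\right)^{2} = \left(\frac{334}{459} - \frac{5}{3}\right)^{2} = \left(- \frac{431}{459}\right)^{2} = \frac{185761}{210681}$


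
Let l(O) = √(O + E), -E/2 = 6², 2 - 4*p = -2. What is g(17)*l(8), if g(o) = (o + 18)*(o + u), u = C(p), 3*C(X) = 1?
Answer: 14560*I/3 ≈ 4853.3*I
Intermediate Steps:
p = 1 (p = ½ - ¼*(-2) = ½ + ½ = 1)
C(X) = ⅓ (C(X) = (⅓)*1 = ⅓)
u = ⅓ ≈ 0.33333
E = -72 (E = -2*6² = -2*36 = -72)
l(O) = √(-72 + O) (l(O) = √(O - 72) = √(-72 + O))
g(o) = (18 + o)*(⅓ + o) (g(o) = (o + 18)*(o + ⅓) = (18 + o)*(⅓ + o))
g(17)*l(8) = (6 + 17² + (55/3)*17)*√(-72 + 8) = (6 + 289 + 935/3)*√(-64) = 1820*(8*I)/3 = 14560*I/3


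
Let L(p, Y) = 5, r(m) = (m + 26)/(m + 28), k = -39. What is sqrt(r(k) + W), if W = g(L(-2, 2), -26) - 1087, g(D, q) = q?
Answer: I*sqrt(134530)/11 ≈ 33.344*I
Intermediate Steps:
r(m) = (26 + m)/(28 + m)
W = -1113 (W = -26 - 1087 = -1113)
sqrt(r(k) + W) = sqrt((26 - 39)/(28 - 39) - 1113) = sqrt(-13/(-11) - 1113) = sqrt(-1/11*(-13) - 1113) = sqrt(13/11 - 1113) = sqrt(-12230/11) = I*sqrt(134530)/11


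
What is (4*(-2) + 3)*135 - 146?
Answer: -821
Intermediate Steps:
(4*(-2) + 3)*135 - 146 = (-8 + 3)*135 - 146 = -5*135 - 146 = -675 - 146 = -821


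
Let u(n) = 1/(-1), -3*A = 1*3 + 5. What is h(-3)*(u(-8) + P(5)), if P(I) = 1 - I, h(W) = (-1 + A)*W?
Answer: -55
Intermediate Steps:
A = -8/3 (A = -(1*3 + 5)/3 = -(3 + 5)/3 = -1/3*8 = -8/3 ≈ -2.6667)
h(W) = -11*W/3 (h(W) = (-1 - 8/3)*W = -11*W/3)
u(n) = -1
h(-3)*(u(-8) + P(5)) = (-11/3*(-3))*(-1 + (1 - 1*5)) = 11*(-1 + (1 - 5)) = 11*(-1 - 4) = 11*(-5) = -55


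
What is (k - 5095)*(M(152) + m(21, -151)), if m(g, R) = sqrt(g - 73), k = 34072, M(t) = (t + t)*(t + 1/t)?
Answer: 1339027170 + 57954*I*sqrt(13) ≈ 1.339e+9 + 2.0896e+5*I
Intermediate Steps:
M(t) = 2*t*(t + 1/t) (M(t) = (2*t)*(t + 1/t) = 2*t*(t + 1/t))
m(g, R) = sqrt(-73 + g)
(k - 5095)*(M(152) + m(21, -151)) = (34072 - 5095)*((2 + 2*152**2) + sqrt(-73 + 21)) = 28977*((2 + 2*23104) + sqrt(-52)) = 28977*((2 + 46208) + 2*I*sqrt(13)) = 28977*(46210 + 2*I*sqrt(13)) = 1339027170 + 57954*I*sqrt(13)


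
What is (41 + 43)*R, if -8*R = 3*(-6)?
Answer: 189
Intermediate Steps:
R = 9/4 (R = -3*(-6)/8 = -1/8*(-18) = 9/4 ≈ 2.2500)
(41 + 43)*R = (41 + 43)*(9/4) = 84*(9/4) = 189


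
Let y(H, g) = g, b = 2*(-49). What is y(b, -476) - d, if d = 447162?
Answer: -447638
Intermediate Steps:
b = -98
y(b, -476) - d = -476 - 1*447162 = -476 - 447162 = -447638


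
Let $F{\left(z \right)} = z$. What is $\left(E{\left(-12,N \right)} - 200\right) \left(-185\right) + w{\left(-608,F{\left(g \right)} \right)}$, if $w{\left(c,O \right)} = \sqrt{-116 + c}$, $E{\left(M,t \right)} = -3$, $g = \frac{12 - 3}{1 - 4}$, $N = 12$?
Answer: $37555 + 2 i \sqrt{181} \approx 37555.0 + 26.907 i$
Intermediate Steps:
$g = -3$ ($g = \frac{9}{-3} = 9 \left(- \frac{1}{3}\right) = -3$)
$\left(E{\left(-12,N \right)} - 200\right) \left(-185\right) + w{\left(-608,F{\left(g \right)} \right)} = \left(-3 - 200\right) \left(-185\right) + \sqrt{-116 - 608} = \left(-203\right) \left(-185\right) + \sqrt{-724} = 37555 + 2 i \sqrt{181}$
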